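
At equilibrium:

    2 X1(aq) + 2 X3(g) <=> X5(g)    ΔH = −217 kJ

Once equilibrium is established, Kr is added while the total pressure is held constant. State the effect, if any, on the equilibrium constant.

unchanged

The equilibrium constant depends only on temperature. This perturbation may move the position of equilibrium, but since T is unchanged, K itself is unchanged.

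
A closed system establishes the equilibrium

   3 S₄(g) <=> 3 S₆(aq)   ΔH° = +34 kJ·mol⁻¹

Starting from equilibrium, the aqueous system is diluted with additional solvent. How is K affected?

The equilibrium constant depends only on temperature. This perturbation may move the position of equilibrium, but since T is unchanged, K itself is unchanged.

unchanged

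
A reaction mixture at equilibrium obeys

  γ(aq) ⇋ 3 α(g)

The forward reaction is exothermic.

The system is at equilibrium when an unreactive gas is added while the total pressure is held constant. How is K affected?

unchanged

The equilibrium constant depends only on temperature. This perturbation may move the position of equilibrium, but since T is unchanged, K itself is unchanged.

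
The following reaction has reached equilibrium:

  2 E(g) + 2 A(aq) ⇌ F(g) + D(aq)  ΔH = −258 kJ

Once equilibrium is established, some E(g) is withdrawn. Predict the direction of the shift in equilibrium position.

left

Removing E (g), a reactant, drives the reaction to the left.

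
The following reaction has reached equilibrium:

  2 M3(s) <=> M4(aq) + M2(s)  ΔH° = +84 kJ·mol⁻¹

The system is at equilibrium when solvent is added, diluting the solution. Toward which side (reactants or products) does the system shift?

Dilution lowers every aqueous concentration by the same factor. Δn_aq = 1 − 0 = +1, so the system shifts toward the side with more dissolved moles — to the right.

right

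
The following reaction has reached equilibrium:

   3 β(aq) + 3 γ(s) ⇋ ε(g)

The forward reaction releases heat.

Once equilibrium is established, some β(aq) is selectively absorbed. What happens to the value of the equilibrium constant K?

unchanged

The equilibrium constant depends only on temperature. This perturbation may move the position of equilibrium, but since T is unchanged, K itself is unchanged.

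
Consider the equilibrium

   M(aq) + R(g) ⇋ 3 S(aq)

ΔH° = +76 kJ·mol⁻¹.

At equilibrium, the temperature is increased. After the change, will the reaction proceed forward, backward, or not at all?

The forward reaction is endothermic. Raising T favours the endothermic direction — shift to the right.

right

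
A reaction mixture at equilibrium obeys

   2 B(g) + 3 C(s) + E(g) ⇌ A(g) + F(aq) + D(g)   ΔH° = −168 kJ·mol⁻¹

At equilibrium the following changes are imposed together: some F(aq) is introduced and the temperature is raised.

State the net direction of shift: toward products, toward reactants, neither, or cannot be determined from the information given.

left

Adding F (aq), a product, drives the reaction to the left.
The forward reaction is exothermic. Raising T favours the endothermic direction — shift to the left.
All effects act in the same direction — net shift to the left.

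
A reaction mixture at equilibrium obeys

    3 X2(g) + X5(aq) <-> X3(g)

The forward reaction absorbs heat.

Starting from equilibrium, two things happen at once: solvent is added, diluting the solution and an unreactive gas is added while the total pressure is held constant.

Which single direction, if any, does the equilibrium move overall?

left

Dilution lowers every aqueous concentration by the same factor. Δn_aq = 0 − 1 = -1, so the system shifts toward the side with more dissolved moles — to the left.
Adding inert gas at constant total pressure expands the volume and lowers every reacting partial pressure. With Δn_gas = 1 − 3 = -2, Q moves away from K toward the side with fewer gas moles, so the system shifts toward the side with more gas moles — to the left.
All effects act in the same direction — net shift to the left.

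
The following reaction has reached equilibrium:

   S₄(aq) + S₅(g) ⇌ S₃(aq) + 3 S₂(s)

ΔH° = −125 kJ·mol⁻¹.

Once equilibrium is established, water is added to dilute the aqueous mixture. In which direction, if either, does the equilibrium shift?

Dilution scales every aqueous concentration by the same factor. Δn_aq = 1 − 1 = 0, so Q is unchanged — no shift.

no shift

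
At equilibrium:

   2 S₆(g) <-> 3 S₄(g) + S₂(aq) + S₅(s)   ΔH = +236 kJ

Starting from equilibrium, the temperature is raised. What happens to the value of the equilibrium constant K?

increases

K depends on temperature via the van 't Hoff relation. The forward reaction is endothermic, so raising T increases K.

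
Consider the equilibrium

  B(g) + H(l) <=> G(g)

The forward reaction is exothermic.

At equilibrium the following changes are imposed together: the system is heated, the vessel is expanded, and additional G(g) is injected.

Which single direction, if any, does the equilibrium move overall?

The forward reaction is exothermic. Raising T favours the endothermic direction — shift to the left.
Gas moles: reactants 1, products 1. Δn_gas = 0, so a volume change leaves Q equal to K — no shift from this change.
Adding G (g), a product, drives the reaction to the left.
Only the nonzero effect(s) matter; the net shift is to the left.

left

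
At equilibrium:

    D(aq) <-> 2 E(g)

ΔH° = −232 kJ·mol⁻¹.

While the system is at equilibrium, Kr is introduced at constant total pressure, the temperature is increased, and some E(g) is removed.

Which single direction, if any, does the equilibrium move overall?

Adding inert gas at constant total pressure expands the volume and lowers every reacting partial pressure. With Δn_gas = 2 − 0 = +2, Q moves away from K toward the side with fewer gas moles, so the system shifts toward the side with more gas moles — to the right.
The forward reaction is exothermic. Raising T favours the endothermic direction — shift to the left.
Removing E (g), a product, drives the reaction to the right.
The individual effects push in opposite directions; without quantitative information the net direction cannot be determined.

cannot be determined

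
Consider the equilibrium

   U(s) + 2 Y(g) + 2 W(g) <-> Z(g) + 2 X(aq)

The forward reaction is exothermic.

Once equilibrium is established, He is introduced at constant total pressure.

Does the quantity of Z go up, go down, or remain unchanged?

decreases

Adding inert gas at constant total pressure expands the volume and lowers every reacting partial pressure. With Δn_gas = 1 − 4 = -3, Q moves away from K toward the side with fewer gas moles, so the system shifts toward the side with more gas moles — to the left.
The net shift is to the left. Z is a product, so its amount decreases.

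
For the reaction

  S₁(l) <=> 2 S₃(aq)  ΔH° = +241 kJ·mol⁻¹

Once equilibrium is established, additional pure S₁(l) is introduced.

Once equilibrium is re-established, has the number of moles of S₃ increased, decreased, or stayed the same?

S₁ is a pure liquid; its activity is 1 regardless of amount, so Q is unaffected — no shift from this change.
No net shift occurs, so the amount of S₃ is unchanged.

unchanged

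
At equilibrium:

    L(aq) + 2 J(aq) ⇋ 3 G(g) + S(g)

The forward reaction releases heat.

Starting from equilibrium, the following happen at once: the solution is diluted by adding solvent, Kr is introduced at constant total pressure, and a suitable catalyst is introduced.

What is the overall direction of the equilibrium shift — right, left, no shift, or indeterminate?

cannot be determined

Dilution lowers every aqueous concentration by the same factor. Δn_aq = 0 − 3 = -3, so the system shifts toward the side with more dissolved moles — to the left.
Adding inert gas at constant total pressure expands the volume and lowers every reacting partial pressure. With Δn_gas = 4 − 0 = +4, Q moves away from K toward the side with fewer gas moles, so the system shifts toward the side with more gas moles — to the right.
A catalyst speeds both forward and reverse rates equally; it changes neither Q nor K — no shift from this change.
The individual effects push in opposite directions; without quantitative information the net direction cannot be determined.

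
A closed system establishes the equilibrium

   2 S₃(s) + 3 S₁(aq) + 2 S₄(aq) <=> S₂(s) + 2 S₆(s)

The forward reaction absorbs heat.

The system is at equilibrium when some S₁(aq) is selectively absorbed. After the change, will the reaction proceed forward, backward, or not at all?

Removing S₁ (aq), a reactant, drives the reaction to the left.

left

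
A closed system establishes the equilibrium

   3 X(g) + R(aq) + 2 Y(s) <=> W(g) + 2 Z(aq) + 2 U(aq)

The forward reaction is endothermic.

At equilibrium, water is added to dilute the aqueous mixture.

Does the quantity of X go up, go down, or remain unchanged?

decreases

Dilution lowers every aqueous concentration by the same factor. Δn_aq = 4 − 1 = +3, so the system shifts toward the side with more dissolved moles — to the right.
The net shift is to the right. X is a reactant, so its amount decreases.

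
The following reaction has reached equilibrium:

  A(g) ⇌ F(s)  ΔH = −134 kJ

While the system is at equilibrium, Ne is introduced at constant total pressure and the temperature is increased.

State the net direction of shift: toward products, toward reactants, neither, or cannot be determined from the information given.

left

Adding inert gas at constant total pressure expands the volume and lowers every reacting partial pressure. With Δn_gas = 0 − 1 = -1, Q moves away from K toward the side with fewer gas moles, so the system shifts toward the side with more gas moles — to the left.
The forward reaction is exothermic. Raising T favours the endothermic direction — shift to the left.
All effects act in the same direction — net shift to the left.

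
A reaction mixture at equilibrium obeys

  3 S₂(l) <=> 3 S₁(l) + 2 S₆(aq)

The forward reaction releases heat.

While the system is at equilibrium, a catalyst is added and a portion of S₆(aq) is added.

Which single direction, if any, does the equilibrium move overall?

left

A catalyst speeds both forward and reverse rates equally; it changes neither Q nor K — no shift from this change.
Adding S₆ (aq), a product, drives the reaction to the left.
Only the nonzero effect(s) matter; the net shift is to the left.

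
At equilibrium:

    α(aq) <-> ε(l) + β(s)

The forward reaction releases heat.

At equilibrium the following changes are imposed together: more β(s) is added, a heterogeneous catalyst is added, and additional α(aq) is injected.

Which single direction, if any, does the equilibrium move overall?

right

β is a pure solid; its activity is 1 regardless of amount, so Q is unaffected — no shift from this change.
A catalyst speeds both forward and reverse rates equally; it changes neither Q nor K — no shift from this change.
Adding α (aq), a reactant, drives the reaction to the right.
Only the nonzero effect(s) matter; the net shift is to the right.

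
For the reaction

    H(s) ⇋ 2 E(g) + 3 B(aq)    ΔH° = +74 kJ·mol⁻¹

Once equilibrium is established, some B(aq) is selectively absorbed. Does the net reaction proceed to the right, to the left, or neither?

right

Removing B (aq), a product, drives the reaction to the right.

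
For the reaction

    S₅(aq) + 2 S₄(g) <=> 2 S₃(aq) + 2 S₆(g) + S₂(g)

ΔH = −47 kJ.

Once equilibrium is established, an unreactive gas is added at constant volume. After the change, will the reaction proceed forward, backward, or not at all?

no shift

At constant volume, adding an inert gas leaves every reacting species' partial pressure unchanged, so Q is unchanged — no shift from this change.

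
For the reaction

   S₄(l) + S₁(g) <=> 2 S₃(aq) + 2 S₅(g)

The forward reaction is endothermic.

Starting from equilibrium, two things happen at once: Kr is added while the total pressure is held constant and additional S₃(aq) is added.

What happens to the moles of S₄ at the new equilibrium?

Adding inert gas at constant total pressure expands the volume and lowers every reacting partial pressure. With Δn_gas = 2 − 1 = +1, Q moves away from K toward the side with fewer gas moles, so the system shifts toward the side with more gas moles — to the right.
Adding S₃ (aq), a product, drives the reaction to the left.
The two effects oppose each other, so the net shift — and hence the change in S₄ — cannot be determined from the given information.

cannot be determined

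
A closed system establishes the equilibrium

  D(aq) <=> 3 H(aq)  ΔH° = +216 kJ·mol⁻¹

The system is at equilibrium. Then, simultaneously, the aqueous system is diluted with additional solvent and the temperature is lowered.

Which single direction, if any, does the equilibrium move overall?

Dilution lowers every aqueous concentration by the same factor. Δn_aq = 3 − 1 = +2, so the system shifts toward the side with more dissolved moles — to the right.
The forward reaction is endothermic. Lowering T favours the exothermic direction — shift to the left.
The individual effects push in opposite directions; without quantitative information the net direction cannot be determined.

cannot be determined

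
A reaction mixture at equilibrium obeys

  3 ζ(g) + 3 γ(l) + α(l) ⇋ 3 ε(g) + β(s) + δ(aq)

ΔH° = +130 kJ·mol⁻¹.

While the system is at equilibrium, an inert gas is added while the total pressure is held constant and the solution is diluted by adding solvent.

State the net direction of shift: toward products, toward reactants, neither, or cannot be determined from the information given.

right

Adding inert gas at constant total pressure expands the volume, scaling every reacting partial pressure by the same factor. Δn_gas = 3 − 3 = 0, so Q is unchanged — no shift.
Dilution lowers every aqueous concentration by the same factor. Δn_aq = 1 − 0 = +1, so the system shifts toward the side with more dissolved moles — to the right.
Only the nonzero effect(s) matter; the net shift is to the right.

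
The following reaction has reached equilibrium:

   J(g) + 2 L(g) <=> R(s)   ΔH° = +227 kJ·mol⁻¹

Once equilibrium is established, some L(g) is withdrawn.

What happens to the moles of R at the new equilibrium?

Removing L (g), a reactant, drives the reaction to the left.
The net shift is to the left. R is a product, so its amount decreases.

decreases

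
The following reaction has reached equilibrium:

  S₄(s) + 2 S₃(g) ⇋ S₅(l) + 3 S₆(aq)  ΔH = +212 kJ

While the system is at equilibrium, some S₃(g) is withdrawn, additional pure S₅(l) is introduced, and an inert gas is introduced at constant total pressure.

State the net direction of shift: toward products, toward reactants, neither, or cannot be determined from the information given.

left

Removing S₃ (g), a reactant, drives the reaction to the left.
S₅ is a pure liquid; its activity is 1 regardless of amount, so Q is unaffected — no shift from this change.
Adding inert gas at constant total pressure expands the volume and lowers every reacting partial pressure. With Δn_gas = 0 − 2 = -2, Q moves away from K toward the side with fewer gas moles, so the system shifts toward the side with more gas moles — to the left.
Only the nonzero effect(s) matter; the net shift is to the left.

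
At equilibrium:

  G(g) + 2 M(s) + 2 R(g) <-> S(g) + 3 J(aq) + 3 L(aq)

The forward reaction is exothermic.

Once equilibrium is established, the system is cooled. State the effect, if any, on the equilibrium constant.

increases

K depends on temperature via the van 't Hoff relation. The forward reaction is exothermic, so lowering T increases K.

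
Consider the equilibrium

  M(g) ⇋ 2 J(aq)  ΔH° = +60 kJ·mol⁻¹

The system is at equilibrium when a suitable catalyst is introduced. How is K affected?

The equilibrium constant depends only on temperature. This perturbation changes neither the position of equilibrium nor K.

unchanged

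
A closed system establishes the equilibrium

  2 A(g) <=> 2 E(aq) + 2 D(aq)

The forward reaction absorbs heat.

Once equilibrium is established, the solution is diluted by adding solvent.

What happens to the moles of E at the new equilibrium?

increases

Dilution lowers every aqueous concentration by the same factor. Δn_aq = 4 − 0 = +4, so the system shifts toward the side with more dissolved moles — to the right.
The net shift is to the right. E is a product, so its amount increases.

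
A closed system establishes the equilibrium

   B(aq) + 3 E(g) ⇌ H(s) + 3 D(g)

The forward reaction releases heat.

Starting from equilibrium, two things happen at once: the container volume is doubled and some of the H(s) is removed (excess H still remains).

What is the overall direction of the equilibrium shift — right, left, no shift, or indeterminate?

no shift

Gas moles: reactants 3, products 3. Δn_gas = 0, so a volume change leaves Q equal to K — no shift from this change.
H is a pure solid; its activity is 1 regardless of amount, so Q is unaffected — no shift from this change.
None of the changes alters Q relative to K, so there is no net shift.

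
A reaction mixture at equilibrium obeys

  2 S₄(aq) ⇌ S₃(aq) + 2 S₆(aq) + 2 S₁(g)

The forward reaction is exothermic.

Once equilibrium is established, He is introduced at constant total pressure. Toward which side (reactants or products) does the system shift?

right

Adding inert gas at constant total pressure expands the volume and lowers every reacting partial pressure. With Δn_gas = 2 − 0 = +2, Q moves away from K toward the side with fewer gas moles, so the system shifts toward the side with more gas moles — to the right.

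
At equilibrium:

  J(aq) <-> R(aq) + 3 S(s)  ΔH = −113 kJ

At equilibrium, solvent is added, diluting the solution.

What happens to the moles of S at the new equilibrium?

Dilution scales every aqueous concentration by the same factor. Δn_aq = 1 − 1 = 0, so Q is unchanged — no shift.
No net shift occurs, so the amount of S is unchanged.

unchanged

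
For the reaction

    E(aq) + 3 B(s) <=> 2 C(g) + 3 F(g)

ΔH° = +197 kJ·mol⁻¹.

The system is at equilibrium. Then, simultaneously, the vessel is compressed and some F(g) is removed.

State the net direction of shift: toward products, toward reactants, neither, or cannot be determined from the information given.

Gas moles: reactants 0, products 5 (Δn_gas = +5). Compression shifts the system toward the side with fewer moles of gas — to the left.
Removing F (g), a product, drives the reaction to the right.
The individual effects push in opposite directions; without quantitative information the net direction cannot be determined.

cannot be determined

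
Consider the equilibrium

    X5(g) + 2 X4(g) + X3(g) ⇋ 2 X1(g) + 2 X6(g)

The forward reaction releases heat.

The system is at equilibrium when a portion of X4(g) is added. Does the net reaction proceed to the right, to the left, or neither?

Adding X4 (g), a reactant, drives the reaction to the right.

right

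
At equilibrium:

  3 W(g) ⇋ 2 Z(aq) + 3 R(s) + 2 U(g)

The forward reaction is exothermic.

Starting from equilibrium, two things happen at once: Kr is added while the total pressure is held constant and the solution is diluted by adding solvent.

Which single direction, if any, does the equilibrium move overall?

Adding inert gas at constant total pressure expands the volume and lowers every reacting partial pressure. With Δn_gas = 2 − 3 = -1, Q moves away from K toward the side with fewer gas moles, so the system shifts toward the side with more gas moles — to the left.
Dilution lowers every aqueous concentration by the same factor. Δn_aq = 2 − 0 = +2, so the system shifts toward the side with more dissolved moles — to the right.
The individual effects push in opposite directions; without quantitative information the net direction cannot be determined.

cannot be determined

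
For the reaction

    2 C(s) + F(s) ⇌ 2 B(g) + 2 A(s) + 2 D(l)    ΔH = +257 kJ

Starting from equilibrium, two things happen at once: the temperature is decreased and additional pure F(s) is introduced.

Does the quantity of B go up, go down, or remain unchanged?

decreases

The forward reaction is endothermic. Lowering T favours the exothermic direction — shift to the left.
F is a pure solid; its activity is 1 regardless of amount, so Q is unaffected — no shift from this change.
The net shift is to the left. B is a product, so its amount decreases.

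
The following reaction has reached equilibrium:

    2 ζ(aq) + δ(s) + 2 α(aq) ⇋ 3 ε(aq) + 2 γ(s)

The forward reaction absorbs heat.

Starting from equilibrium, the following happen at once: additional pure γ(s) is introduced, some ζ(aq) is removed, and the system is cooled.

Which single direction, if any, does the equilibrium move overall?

γ is a pure solid; its activity is 1 regardless of amount, so Q is unaffected — no shift from this change.
Removing ζ (aq), a reactant, drives the reaction to the left.
The forward reaction is endothermic. Lowering T favours the exothermic direction — shift to the left.
Only the nonzero effect(s) matter; the net shift is to the left.

left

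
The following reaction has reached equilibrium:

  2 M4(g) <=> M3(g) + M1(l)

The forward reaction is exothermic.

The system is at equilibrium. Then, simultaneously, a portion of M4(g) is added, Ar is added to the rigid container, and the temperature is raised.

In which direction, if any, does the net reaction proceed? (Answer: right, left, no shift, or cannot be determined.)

Adding M4 (g), a reactant, drives the reaction to the right.
At constant volume, adding an inert gas leaves every reacting species' partial pressure unchanged, so Q is unchanged — no shift from this change.
The forward reaction is exothermic. Raising T favours the endothermic direction — shift to the left.
The individual effects push in opposite directions; without quantitative information the net direction cannot be determined.

cannot be determined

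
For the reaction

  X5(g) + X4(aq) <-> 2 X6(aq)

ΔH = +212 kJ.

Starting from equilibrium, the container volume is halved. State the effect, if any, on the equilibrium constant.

unchanged

The equilibrium constant depends only on temperature. This perturbation may move the position of equilibrium, but since T is unchanged, K itself is unchanged.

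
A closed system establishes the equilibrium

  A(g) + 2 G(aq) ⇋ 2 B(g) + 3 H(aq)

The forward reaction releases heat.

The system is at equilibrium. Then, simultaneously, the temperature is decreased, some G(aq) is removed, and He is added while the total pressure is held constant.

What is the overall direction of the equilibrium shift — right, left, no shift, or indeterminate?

cannot be determined

The forward reaction is exothermic. Lowering T favours the exothermic direction — shift to the right.
Removing G (aq), a reactant, drives the reaction to the left.
Adding inert gas at constant total pressure expands the volume and lowers every reacting partial pressure. With Δn_gas = 2 − 1 = +1, Q moves away from K toward the side with fewer gas moles, so the system shifts toward the side with more gas moles — to the right.
The individual effects push in opposite directions; without quantitative information the net direction cannot be determined.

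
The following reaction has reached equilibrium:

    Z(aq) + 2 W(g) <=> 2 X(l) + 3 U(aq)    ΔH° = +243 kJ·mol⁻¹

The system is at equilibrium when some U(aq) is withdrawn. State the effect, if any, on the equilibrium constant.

unchanged

The equilibrium constant depends only on temperature. This perturbation may move the position of equilibrium, but since T is unchanged, K itself is unchanged.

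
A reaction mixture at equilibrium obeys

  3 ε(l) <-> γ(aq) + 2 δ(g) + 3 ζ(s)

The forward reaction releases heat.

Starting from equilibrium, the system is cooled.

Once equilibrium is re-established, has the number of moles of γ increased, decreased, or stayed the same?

increases

The forward reaction is exothermic. Lowering T favours the exothermic direction — shift to the right.
The net shift is to the right. γ is a product, so its amount increases.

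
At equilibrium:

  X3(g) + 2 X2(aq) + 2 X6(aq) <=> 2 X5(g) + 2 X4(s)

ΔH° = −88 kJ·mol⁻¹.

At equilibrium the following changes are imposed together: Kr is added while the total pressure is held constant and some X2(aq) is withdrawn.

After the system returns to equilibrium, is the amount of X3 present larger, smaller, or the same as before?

Adding inert gas at constant total pressure expands the volume and lowers every reacting partial pressure. With Δn_gas = 2 − 1 = +1, Q moves away from K toward the side with fewer gas moles, so the system shifts toward the side with more gas moles — to the right.
Removing X2 (aq), a reactant, drives the reaction to the left.
The two effects oppose each other, so the net shift — and hence the change in X3 — cannot be determined from the given information.

cannot be determined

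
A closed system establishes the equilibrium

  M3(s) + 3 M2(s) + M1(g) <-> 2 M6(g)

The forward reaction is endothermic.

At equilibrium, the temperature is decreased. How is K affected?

K depends on temperature via the van 't Hoff relation. The forward reaction is endothermic, so lowering T decreases K.

decreases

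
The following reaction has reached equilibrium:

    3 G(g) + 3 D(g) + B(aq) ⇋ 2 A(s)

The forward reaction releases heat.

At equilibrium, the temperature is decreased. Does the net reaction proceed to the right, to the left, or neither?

The forward reaction is exothermic. Lowering T favours the exothermic direction — shift to the right.

right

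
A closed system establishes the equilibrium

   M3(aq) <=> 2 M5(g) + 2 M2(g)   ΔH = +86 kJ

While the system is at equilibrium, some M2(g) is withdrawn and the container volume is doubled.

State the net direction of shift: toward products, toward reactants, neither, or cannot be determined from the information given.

Removing M2 (g), a product, drives the reaction to the right.
Gas moles: reactants 0, products 4 (Δn_gas = +4). Expansion shifts the system toward the side with more moles of gas — to the right.
All effects act in the same direction — net shift to the right.

right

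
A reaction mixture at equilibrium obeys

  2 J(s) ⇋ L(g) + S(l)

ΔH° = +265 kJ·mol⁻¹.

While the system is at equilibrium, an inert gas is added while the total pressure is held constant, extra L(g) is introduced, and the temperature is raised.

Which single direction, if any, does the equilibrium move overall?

Adding inert gas at constant total pressure expands the volume and lowers every reacting partial pressure. With Δn_gas = 1 − 0 = +1, Q moves away from K toward the side with fewer gas moles, so the system shifts toward the side with more gas moles — to the right.
Adding L (g), a product, drives the reaction to the left.
The forward reaction is endothermic. Raising T favours the endothermic direction — shift to the right.
The individual effects push in opposite directions; without quantitative information the net direction cannot be determined.

cannot be determined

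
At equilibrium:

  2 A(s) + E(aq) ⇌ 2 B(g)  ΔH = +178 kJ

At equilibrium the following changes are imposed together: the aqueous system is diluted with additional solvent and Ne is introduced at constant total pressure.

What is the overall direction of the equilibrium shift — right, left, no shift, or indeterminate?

Dilution lowers every aqueous concentration by the same factor. Δn_aq = 0 − 1 = -1, so the system shifts toward the side with more dissolved moles — to the left.
Adding inert gas at constant total pressure expands the volume and lowers every reacting partial pressure. With Δn_gas = 2 − 0 = +2, Q moves away from K toward the side with fewer gas moles, so the system shifts toward the side with more gas moles — to the right.
The individual effects push in opposite directions; without quantitative information the net direction cannot be determined.

cannot be determined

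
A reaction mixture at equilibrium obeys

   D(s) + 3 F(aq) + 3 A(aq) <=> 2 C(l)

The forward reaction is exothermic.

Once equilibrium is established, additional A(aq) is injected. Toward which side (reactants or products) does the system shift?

Adding A (aq), a reactant, drives the reaction to the right.

right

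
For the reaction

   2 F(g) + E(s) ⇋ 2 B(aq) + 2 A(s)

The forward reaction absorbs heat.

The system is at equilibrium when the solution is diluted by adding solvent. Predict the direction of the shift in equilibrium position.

right

Dilution lowers every aqueous concentration by the same factor. Δn_aq = 2 − 0 = +2, so the system shifts toward the side with more dissolved moles — to the right.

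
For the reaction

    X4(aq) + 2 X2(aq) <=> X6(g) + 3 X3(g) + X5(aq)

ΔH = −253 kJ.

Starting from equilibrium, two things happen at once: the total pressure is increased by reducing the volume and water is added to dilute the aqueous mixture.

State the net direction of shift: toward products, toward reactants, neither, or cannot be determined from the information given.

left

Gas moles: reactants 0, products 4 (Δn_gas = +4). Compression shifts the system toward the side with fewer moles of gas — to the left.
Dilution lowers every aqueous concentration by the same factor. Δn_aq = 1 − 3 = -2, so the system shifts toward the side with more dissolved moles — to the left.
All effects act in the same direction — net shift to the left.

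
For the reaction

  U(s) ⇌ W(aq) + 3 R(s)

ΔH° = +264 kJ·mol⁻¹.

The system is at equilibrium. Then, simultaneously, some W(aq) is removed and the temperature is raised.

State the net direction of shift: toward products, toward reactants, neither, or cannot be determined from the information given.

Removing W (aq), a product, drives the reaction to the right.
The forward reaction is endothermic. Raising T favours the endothermic direction — shift to the right.
All effects act in the same direction — net shift to the right.

right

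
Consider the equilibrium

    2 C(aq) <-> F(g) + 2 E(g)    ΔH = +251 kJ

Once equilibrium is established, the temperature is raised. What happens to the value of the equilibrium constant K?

increases

K depends on temperature via the van 't Hoff relation. The forward reaction is endothermic, so raising T increases K.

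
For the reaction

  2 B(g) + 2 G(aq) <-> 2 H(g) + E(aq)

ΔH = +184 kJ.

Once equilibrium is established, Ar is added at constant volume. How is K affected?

The equilibrium constant depends only on temperature. This perturbation changes neither the position of equilibrium nor K.

unchanged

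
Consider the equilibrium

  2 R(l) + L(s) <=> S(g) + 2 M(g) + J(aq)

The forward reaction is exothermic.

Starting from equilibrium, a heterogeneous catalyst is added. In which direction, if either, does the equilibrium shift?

A catalyst speeds both forward and reverse rates equally; it changes neither Q nor K — no shift from this change.

no shift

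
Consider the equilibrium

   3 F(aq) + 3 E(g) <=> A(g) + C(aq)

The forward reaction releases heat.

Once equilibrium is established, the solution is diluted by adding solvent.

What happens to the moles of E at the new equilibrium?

increases

Dilution lowers every aqueous concentration by the same factor. Δn_aq = 1 − 3 = -2, so the system shifts toward the side with more dissolved moles — to the left.
The net shift is to the left. E is a reactant, so its amount increases.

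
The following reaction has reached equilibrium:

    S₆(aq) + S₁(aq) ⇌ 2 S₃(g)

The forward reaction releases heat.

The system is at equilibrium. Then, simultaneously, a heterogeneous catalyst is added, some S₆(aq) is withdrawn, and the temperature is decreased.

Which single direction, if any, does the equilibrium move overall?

A catalyst speeds both forward and reverse rates equally; it changes neither Q nor K — no shift from this change.
Removing S₆ (aq), a reactant, drives the reaction to the left.
The forward reaction is exothermic. Lowering T favours the exothermic direction — shift to the right.
The individual effects push in opposite directions; without quantitative information the net direction cannot be determined.

cannot be determined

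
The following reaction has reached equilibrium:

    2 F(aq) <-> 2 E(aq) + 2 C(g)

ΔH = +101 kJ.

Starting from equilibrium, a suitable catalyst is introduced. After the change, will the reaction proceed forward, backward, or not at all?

A catalyst speeds both forward and reverse rates equally; it changes neither Q nor K — no shift from this change.

no shift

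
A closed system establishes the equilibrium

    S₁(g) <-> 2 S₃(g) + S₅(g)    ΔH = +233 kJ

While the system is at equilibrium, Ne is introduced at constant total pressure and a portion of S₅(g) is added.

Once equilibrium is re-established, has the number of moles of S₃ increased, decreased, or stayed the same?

Adding inert gas at constant total pressure expands the volume and lowers every reacting partial pressure. With Δn_gas = 3 − 1 = +2, Q moves away from K toward the side with fewer gas moles, so the system shifts toward the side with more gas moles — to the right.
Adding S₅ (g), a product, drives the reaction to the left.
The two effects oppose each other, so the net shift — and hence the change in S₃ — cannot be determined from the given information.

cannot be determined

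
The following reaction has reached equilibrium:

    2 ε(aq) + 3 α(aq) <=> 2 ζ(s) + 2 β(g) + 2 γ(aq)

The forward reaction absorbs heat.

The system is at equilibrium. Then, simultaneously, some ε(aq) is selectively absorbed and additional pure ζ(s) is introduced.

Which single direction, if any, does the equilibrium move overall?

left

Removing ε (aq), a reactant, drives the reaction to the left.
ζ is a pure solid; its activity is 1 regardless of amount, so Q is unaffected — no shift from this change.
Only the nonzero effect(s) matter; the net shift is to the left.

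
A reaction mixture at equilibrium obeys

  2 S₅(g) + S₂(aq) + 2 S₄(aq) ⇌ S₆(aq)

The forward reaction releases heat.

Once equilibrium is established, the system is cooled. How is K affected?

K depends on temperature via the van 't Hoff relation. The forward reaction is exothermic, so lowering T increases K.

increases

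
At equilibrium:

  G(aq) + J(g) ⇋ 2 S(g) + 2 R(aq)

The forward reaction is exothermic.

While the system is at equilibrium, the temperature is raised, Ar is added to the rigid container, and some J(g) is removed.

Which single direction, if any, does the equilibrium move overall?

The forward reaction is exothermic. Raising T favours the endothermic direction — shift to the left.
At constant volume, adding an inert gas leaves every reacting species' partial pressure unchanged, so Q is unchanged — no shift from this change.
Removing J (g), a reactant, drives the reaction to the left.
Only the nonzero effect(s) matter; the net shift is to the left.

left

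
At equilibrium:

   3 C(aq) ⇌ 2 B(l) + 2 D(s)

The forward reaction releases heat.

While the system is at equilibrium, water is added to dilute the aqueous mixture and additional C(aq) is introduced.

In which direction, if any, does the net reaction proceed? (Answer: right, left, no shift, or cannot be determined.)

cannot be determined

Dilution lowers every aqueous concentration by the same factor. Δn_aq = 0 − 3 = -3, so the system shifts toward the side with more dissolved moles — to the left.
Adding C (aq), a reactant, drives the reaction to the right.
The individual effects push in opposite directions; without quantitative information the net direction cannot be determined.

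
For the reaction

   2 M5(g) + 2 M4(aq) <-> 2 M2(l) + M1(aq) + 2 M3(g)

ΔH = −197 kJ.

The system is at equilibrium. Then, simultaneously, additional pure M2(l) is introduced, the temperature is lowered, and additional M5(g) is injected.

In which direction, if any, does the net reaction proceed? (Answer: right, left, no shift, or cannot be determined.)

M2 is a pure liquid; its activity is 1 regardless of amount, so Q is unaffected — no shift from this change.
The forward reaction is exothermic. Lowering T favours the exothermic direction — shift to the right.
Adding M5 (g), a reactant, drives the reaction to the right.
Only the nonzero effect(s) matter; the net shift is to the right.

right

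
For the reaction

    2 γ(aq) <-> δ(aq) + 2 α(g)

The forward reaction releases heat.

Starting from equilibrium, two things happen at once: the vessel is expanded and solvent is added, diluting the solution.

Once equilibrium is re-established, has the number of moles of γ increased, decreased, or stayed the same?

Gas moles: reactants 0, products 2 (Δn_gas = +2). Expansion shifts the system toward the side with more moles of gas — to the right.
Dilution lowers every aqueous concentration by the same factor. Δn_aq = 1 − 2 = -1, so the system shifts toward the side with more dissolved moles — to the left.
The two effects oppose each other, so the net shift — and hence the change in γ — cannot be determined from the given information.

cannot be determined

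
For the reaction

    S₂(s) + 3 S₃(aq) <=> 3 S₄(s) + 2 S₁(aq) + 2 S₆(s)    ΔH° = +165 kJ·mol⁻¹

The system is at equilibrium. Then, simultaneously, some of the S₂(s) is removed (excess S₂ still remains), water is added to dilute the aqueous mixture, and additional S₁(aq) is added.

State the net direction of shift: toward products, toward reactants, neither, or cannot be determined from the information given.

S₂ is a pure solid; its activity is 1 regardless of amount, so Q is unaffected — no shift from this change.
Dilution lowers every aqueous concentration by the same factor. Δn_aq = 2 − 3 = -1, so the system shifts toward the side with more dissolved moles — to the left.
Adding S₁ (aq), a product, drives the reaction to the left.
Only the nonzero effect(s) matter; the net shift is to the left.

left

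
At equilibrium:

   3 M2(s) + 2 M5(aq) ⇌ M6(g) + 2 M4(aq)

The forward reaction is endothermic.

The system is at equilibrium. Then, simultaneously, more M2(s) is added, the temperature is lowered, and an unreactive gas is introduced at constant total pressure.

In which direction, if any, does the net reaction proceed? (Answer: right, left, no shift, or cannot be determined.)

M2 is a pure solid; its activity is 1 regardless of amount, so Q is unaffected — no shift from this change.
The forward reaction is endothermic. Lowering T favours the exothermic direction — shift to the left.
Adding inert gas at constant total pressure expands the volume and lowers every reacting partial pressure. With Δn_gas = 1 − 0 = +1, Q moves away from K toward the side with fewer gas moles, so the system shifts toward the side with more gas moles — to the right.
The individual effects push in opposite directions; without quantitative information the net direction cannot be determined.

cannot be determined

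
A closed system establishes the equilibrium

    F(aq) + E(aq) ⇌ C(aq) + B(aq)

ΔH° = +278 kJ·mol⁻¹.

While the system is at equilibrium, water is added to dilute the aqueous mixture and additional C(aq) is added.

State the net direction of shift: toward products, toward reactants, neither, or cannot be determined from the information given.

left

Dilution scales every aqueous concentration by the same factor. Δn_aq = 2 − 2 = 0, so Q is unchanged — no shift.
Adding C (aq), a product, drives the reaction to the left.
Only the nonzero effect(s) matter; the net shift is to the left.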